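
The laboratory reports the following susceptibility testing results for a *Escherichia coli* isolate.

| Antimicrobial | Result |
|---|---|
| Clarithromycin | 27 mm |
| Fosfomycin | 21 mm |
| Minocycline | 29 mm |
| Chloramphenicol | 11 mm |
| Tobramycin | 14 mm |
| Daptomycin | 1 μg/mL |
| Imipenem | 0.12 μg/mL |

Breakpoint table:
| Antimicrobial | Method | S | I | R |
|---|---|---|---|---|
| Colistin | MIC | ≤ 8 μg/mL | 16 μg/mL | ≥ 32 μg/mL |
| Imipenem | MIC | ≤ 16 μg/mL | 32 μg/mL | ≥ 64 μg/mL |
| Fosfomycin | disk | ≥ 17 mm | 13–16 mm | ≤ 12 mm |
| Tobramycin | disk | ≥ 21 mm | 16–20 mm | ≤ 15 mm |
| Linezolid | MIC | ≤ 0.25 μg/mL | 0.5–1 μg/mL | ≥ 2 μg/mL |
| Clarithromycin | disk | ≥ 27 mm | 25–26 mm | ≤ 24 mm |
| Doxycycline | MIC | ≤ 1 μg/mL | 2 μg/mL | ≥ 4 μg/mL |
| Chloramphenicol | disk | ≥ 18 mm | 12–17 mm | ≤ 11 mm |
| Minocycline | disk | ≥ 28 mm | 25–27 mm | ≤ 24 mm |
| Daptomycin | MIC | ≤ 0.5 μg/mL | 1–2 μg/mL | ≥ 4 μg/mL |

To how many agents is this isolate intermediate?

Clarithromycin (27 mm) ≥ 27 mm ⇒ susceptible
Fosfomycin (21 mm) ≥ 17 mm → susceptible
Minocycline 29 mm: ≥ 28 mm → Susceptible
Chloramphenicol 11 mm: ≤ 11 mm — R
Tobramycin: 14 mm is ≤ 15 mm → Resistant
Daptomycin 1 μg/mL: in 1–2 μg/mL ⇒ intermediate
Imipenem: 0.12 μg/mL is ≤ 16 μg/mL → susceptible
Intermediate: 1

1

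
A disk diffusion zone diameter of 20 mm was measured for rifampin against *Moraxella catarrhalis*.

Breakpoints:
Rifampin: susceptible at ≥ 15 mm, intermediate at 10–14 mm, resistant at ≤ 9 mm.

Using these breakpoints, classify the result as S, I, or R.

Rifampin: 20 mm is ≥ 15 mm → S

S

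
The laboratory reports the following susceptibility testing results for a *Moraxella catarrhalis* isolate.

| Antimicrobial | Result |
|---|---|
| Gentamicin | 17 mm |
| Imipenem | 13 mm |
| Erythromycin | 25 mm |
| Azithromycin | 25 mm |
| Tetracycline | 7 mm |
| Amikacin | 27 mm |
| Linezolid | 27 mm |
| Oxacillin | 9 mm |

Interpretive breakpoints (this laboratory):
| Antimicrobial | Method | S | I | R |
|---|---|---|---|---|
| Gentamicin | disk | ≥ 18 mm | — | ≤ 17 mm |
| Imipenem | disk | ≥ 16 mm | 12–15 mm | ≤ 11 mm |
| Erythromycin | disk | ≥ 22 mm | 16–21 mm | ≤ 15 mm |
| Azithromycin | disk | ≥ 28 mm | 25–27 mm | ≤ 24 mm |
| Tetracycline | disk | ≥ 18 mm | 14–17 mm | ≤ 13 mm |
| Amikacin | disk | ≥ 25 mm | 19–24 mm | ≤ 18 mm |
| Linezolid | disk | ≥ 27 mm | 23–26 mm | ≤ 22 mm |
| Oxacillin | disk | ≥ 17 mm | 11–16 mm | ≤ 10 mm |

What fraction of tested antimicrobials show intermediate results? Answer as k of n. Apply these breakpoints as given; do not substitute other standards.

Gentamicin 17 mm: ≤ 17 mm — resistant
Imipenem 13 mm: in 12–15 mm — Intermediate
Erythromycin: 25 mm is ≥ 22 mm → susceptible
Azithromycin (25 mm) in 25–27 mm ⇒ intermediate
Tetracycline 7 mm: ≤ 13 mm ⇒ Resistant
Amikacin: 27 mm is ≥ 25 mm — Susceptible
Linezolid (27 mm) ≥ 27 mm — susceptible
Oxacillin 9 mm: ≤ 10 mm → Resistant
Intermediate: 2/8

2 of 8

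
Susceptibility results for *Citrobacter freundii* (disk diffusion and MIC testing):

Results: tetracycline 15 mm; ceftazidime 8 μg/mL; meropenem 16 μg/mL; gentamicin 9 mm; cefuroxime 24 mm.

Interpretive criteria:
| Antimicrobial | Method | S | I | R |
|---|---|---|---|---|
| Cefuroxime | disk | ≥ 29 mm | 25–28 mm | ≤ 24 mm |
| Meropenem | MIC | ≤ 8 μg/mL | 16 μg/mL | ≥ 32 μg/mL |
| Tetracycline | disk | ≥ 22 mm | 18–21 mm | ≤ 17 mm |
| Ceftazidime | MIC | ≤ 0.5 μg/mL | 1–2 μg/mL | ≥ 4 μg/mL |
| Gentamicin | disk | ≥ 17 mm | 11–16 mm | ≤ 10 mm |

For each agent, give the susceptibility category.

Tetracycline (15 mm) ≤ 17 mm — resistant
Ceftazidime (8 μg/mL) ≥ 4 μg/mL — resistant
Meropenem 16 μg/mL: = 16 μg/mL → Intermediate
Gentamicin 9 mm: ≤ 10 mm → Resistant
Cefuroxime: 24 mm is ≤ 24 mm ⇒ Resistant

R, R, I, R, R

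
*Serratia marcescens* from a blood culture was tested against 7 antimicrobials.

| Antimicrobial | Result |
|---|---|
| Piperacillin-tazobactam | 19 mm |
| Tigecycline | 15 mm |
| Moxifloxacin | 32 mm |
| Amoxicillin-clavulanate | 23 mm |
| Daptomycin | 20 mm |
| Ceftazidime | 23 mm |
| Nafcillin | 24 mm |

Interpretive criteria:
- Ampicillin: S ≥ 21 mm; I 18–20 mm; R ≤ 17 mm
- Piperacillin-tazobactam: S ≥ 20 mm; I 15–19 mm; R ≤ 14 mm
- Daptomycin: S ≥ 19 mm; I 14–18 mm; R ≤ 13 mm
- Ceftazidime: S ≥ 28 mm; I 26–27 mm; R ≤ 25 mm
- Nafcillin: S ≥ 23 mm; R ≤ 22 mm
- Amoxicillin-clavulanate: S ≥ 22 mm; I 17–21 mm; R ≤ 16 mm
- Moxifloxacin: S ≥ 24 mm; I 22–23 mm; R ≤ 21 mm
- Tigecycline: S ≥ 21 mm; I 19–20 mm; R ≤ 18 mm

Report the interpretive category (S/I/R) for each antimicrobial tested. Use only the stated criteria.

Piperacillin-tazobactam (19 mm) in 15–19 mm — Intermediate
Tigecycline: 15 mm is ≤ 18 mm — resistant
Moxifloxacin (32 mm) ≥ 24 mm ⇒ susceptible
Amoxicillin-clavulanate 23 mm: ≥ 22 mm ⇒ susceptible
Daptomycin: 20 mm is ≥ 19 mm → susceptible
Ceftazidime: 23 mm is ≤ 25 mm → R
Nafcillin (24 mm) ≥ 23 mm ⇒ susceptible

I, R, S, S, S, R, S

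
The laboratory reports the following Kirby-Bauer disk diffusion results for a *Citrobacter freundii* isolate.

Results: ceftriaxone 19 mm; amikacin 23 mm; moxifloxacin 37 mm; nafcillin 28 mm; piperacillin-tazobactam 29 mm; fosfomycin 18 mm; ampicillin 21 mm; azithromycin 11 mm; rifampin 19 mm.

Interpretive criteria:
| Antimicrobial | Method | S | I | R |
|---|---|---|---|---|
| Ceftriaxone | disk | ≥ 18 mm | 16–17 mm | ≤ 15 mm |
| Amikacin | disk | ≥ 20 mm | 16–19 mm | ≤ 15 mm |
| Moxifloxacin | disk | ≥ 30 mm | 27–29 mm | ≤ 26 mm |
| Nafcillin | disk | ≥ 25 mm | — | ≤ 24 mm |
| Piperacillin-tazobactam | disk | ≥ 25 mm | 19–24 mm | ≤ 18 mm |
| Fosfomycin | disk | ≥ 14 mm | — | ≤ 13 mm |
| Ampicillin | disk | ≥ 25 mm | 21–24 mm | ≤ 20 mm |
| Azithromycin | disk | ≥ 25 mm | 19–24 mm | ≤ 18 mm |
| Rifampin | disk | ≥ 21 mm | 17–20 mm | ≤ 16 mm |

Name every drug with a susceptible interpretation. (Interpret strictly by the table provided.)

ceftriaxone, amikacin, moxifloxacin, nafcillin, piperacillin-tazobactam, fosfomycin

Ceftriaxone (19 mm) ≥ 18 mm — Susceptible
Amikacin 23 mm: ≥ 20 mm — susceptible
Moxifloxacin 37 mm: ≥ 30 mm ⇒ S
Nafcillin 28 mm: ≥ 25 mm → S
Piperacillin-tazobactam: 29 mm is ≥ 25 mm — Susceptible
Fosfomycin (18 mm) ≥ 14 mm → S
Ampicillin 21 mm: in 21–24 mm — intermediate
Azithromycin (11 mm) ≤ 18 mm ⇒ Resistant
Rifampin 19 mm: in 17–20 mm — intermediate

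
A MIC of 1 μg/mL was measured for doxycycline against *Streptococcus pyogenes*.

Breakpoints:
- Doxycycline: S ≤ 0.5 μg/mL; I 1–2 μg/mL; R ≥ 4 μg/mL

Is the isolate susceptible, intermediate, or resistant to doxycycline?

I

Doxycycline 1 μg/mL: in 1–2 μg/mL ⇒ intermediate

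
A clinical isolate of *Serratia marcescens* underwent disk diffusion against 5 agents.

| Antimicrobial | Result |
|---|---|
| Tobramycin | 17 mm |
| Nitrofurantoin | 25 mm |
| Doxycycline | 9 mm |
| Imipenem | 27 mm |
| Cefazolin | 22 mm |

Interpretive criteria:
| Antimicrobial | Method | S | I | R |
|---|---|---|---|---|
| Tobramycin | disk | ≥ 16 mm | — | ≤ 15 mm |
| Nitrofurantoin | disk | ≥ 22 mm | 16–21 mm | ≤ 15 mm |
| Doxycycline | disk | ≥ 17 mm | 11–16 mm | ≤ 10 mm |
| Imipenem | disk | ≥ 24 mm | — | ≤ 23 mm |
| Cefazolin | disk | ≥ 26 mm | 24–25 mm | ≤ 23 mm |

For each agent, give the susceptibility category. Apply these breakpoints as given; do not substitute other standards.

Tobramycin (17 mm) ≥ 16 mm — Susceptible
Nitrofurantoin (25 mm) ≥ 22 mm ⇒ S
Doxycycline: 9 mm is ≤ 10 mm → Resistant
Imipenem: 27 mm is ≥ 24 mm → susceptible
Cefazolin: 22 mm is ≤ 23 mm → Resistant

S, S, R, S, R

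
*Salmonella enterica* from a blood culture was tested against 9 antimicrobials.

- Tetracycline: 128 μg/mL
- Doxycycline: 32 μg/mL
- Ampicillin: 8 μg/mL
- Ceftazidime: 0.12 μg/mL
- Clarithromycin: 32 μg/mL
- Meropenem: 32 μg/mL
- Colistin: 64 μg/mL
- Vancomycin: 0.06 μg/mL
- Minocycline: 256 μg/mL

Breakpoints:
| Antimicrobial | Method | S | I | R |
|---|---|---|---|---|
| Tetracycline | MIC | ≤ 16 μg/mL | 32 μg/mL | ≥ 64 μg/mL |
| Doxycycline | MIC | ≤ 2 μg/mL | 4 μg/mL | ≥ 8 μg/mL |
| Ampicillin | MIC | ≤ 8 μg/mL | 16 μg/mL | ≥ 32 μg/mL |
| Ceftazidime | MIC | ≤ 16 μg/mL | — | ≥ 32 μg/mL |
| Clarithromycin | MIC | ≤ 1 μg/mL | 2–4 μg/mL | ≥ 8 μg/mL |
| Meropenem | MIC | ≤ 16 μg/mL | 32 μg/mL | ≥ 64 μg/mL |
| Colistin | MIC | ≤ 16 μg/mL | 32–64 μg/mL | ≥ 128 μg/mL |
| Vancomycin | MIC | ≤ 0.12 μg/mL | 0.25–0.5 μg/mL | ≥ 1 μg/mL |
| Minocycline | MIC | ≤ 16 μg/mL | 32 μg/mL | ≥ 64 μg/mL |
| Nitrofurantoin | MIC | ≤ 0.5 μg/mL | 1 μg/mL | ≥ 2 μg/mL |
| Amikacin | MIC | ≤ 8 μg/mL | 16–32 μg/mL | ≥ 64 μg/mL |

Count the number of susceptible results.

3

Tetracycline 128 μg/mL: ≥ 64 μg/mL → resistant
Doxycycline 32 μg/mL: ≥ 8 μg/mL ⇒ R
Ampicillin: 8 μg/mL is ≤ 8 μg/mL ⇒ susceptible
Ceftazidime (0.12 μg/mL) ≤ 16 μg/mL ⇒ Susceptible
Clarithromycin: 32 μg/mL is ≥ 8 μg/mL → resistant
Meropenem 32 μg/mL: = 32 μg/mL → intermediate
Colistin (64 μg/mL) in 32–64 μg/mL — Intermediate
Vancomycin 0.06 μg/mL: ≤ 0.12 μg/mL → Susceptible
Minocycline (256 μg/mL) ≥ 64 μg/mL ⇒ Resistant
Susceptible: 3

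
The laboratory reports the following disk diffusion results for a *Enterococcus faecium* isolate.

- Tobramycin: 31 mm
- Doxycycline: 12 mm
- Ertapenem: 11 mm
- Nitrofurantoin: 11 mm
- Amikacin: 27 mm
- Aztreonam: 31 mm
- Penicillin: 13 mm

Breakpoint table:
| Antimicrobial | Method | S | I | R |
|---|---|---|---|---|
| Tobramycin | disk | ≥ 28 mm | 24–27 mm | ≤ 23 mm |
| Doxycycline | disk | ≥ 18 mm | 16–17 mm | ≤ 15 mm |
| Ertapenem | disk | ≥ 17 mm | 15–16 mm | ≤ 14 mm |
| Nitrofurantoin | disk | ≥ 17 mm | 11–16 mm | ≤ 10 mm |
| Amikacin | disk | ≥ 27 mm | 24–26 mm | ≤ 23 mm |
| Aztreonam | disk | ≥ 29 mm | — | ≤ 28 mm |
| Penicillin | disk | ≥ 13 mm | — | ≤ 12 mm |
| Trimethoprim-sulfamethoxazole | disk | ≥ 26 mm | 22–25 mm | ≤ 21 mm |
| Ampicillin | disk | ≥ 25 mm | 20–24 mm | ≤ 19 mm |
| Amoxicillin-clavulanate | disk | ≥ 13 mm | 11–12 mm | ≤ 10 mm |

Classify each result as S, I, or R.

Tobramycin (31 mm) ≥ 28 mm ⇒ Susceptible
Doxycycline 12 mm: ≤ 15 mm → R
Ertapenem: 11 mm is ≤ 14 mm — resistant
Nitrofurantoin (11 mm) in 11–16 mm ⇒ I
Amikacin 27 mm: ≥ 27 mm → susceptible
Aztreonam: 31 mm is ≥ 29 mm → Susceptible
Penicillin 13 mm: ≥ 13 mm → Susceptible

S, R, R, I, S, S, S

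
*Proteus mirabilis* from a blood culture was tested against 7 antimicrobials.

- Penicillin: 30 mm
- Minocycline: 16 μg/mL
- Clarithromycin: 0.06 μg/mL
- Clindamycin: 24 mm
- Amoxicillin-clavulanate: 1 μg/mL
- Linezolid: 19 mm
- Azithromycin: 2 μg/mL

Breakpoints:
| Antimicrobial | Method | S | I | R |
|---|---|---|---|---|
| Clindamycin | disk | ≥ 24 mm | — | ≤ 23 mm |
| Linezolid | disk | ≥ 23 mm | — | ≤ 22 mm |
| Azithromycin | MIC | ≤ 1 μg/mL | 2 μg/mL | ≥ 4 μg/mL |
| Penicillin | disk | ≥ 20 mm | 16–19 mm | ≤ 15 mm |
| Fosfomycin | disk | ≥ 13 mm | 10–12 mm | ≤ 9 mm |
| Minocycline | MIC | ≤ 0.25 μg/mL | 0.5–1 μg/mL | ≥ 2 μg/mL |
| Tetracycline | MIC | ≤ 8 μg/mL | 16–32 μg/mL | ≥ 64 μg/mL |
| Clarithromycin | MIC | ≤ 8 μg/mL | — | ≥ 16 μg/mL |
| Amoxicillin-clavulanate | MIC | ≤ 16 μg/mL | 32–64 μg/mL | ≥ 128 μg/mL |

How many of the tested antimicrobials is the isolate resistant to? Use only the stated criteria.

2

Penicillin (30 mm) ≥ 20 mm — susceptible
Minocycline: 16 μg/mL is ≥ 2 μg/mL ⇒ Resistant
Clarithromycin: 0.06 μg/mL is ≤ 8 μg/mL — S
Clindamycin 24 mm: ≥ 24 mm — S
Amoxicillin-clavulanate: 1 μg/mL is ≤ 16 μg/mL — S
Linezolid: 19 mm is ≤ 22 mm ⇒ R
Azithromycin (2 μg/mL) = 2 μg/mL — I
Resistant: 2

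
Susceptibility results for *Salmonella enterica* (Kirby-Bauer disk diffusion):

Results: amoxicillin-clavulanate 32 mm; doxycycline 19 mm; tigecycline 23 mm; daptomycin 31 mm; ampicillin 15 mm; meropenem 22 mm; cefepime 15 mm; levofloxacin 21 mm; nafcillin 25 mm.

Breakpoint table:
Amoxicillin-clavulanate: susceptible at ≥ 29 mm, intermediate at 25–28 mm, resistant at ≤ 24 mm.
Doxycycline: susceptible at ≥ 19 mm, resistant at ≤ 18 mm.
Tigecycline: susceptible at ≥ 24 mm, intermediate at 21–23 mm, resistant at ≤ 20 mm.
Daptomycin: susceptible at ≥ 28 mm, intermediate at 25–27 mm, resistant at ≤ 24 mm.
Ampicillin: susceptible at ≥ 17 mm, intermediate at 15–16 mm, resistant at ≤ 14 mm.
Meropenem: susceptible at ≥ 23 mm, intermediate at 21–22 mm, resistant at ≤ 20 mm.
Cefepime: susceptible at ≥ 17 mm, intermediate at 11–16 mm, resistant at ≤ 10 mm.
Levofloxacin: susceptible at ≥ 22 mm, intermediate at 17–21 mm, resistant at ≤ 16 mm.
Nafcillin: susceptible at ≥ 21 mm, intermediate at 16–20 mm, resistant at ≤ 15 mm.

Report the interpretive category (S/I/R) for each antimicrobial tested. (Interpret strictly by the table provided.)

Amoxicillin-clavulanate: 32 mm is ≥ 29 mm — Susceptible
Doxycycline 19 mm: ≥ 19 mm ⇒ susceptible
Tigecycline 23 mm: in 21–23 mm ⇒ Intermediate
Daptomycin 31 mm: ≥ 28 mm — susceptible
Ampicillin (15 mm) in 15–16 mm ⇒ I
Meropenem: 22 mm is in 21–22 mm — I
Cefepime: 15 mm is in 11–16 mm — Intermediate
Levofloxacin (21 mm) in 17–21 mm — I
Nafcillin 25 mm: ≥ 21 mm — Susceptible

S, S, I, S, I, I, I, I, S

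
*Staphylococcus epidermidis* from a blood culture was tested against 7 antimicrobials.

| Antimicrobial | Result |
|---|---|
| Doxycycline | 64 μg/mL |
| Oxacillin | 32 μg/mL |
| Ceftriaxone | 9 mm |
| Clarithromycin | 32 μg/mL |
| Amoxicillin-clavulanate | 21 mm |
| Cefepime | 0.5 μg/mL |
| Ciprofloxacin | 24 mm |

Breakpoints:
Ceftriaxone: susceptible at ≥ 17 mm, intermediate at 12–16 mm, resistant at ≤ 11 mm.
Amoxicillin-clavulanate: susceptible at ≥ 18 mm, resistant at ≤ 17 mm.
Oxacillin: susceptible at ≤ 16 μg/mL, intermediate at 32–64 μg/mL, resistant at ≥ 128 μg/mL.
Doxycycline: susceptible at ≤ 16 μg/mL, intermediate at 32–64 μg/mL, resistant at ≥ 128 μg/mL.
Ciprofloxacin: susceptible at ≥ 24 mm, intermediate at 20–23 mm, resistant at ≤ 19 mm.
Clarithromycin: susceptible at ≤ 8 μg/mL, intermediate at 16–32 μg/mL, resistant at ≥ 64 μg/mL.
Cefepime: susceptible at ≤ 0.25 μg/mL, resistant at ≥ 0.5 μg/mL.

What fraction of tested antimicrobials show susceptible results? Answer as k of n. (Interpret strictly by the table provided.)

Doxycycline (64 μg/mL) in 32–64 μg/mL → Intermediate
Oxacillin: 32 μg/mL is in 32–64 μg/mL ⇒ intermediate
Ceftriaxone 9 mm: ≤ 11 mm — resistant
Clarithromycin 32 μg/mL: in 16–32 μg/mL → intermediate
Amoxicillin-clavulanate (21 mm) ≥ 18 mm ⇒ Susceptible
Cefepime (0.5 μg/mL) ≥ 0.5 μg/mL — resistant
Ciprofloxacin 24 mm: ≥ 24 mm — Susceptible
Susceptible: 2/7

2 of 7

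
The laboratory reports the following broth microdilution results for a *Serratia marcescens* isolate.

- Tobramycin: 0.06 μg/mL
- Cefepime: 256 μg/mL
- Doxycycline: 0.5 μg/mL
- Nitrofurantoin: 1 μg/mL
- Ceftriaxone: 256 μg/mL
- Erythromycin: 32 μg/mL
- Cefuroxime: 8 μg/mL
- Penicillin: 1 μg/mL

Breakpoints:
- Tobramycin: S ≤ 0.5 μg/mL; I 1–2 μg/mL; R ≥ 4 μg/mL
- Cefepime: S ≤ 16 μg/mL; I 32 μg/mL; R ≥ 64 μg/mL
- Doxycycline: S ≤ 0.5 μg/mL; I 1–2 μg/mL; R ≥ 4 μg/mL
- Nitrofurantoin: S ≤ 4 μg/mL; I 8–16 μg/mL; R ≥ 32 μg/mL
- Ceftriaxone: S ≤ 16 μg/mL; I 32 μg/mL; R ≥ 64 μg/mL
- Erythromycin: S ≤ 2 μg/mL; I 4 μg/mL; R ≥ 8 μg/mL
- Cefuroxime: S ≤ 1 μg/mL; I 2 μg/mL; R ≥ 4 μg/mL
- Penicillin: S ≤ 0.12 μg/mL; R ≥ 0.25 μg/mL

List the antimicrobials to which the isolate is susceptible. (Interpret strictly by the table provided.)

tobramycin, doxycycline, nitrofurantoin

Tobramycin (0.06 μg/mL) ≤ 0.5 μg/mL → S
Cefepime (256 μg/mL) ≥ 64 μg/mL ⇒ R
Doxycycline: 0.5 μg/mL is ≤ 0.5 μg/mL → S
Nitrofurantoin: 1 μg/mL is ≤ 4 μg/mL → S
Ceftriaxone 256 μg/mL: ≥ 64 μg/mL — Resistant
Erythromycin: 32 μg/mL is ≥ 8 μg/mL → Resistant
Cefuroxime: 8 μg/mL is ≥ 4 μg/mL — Resistant
Penicillin 1 μg/mL: ≥ 0.25 μg/mL — resistant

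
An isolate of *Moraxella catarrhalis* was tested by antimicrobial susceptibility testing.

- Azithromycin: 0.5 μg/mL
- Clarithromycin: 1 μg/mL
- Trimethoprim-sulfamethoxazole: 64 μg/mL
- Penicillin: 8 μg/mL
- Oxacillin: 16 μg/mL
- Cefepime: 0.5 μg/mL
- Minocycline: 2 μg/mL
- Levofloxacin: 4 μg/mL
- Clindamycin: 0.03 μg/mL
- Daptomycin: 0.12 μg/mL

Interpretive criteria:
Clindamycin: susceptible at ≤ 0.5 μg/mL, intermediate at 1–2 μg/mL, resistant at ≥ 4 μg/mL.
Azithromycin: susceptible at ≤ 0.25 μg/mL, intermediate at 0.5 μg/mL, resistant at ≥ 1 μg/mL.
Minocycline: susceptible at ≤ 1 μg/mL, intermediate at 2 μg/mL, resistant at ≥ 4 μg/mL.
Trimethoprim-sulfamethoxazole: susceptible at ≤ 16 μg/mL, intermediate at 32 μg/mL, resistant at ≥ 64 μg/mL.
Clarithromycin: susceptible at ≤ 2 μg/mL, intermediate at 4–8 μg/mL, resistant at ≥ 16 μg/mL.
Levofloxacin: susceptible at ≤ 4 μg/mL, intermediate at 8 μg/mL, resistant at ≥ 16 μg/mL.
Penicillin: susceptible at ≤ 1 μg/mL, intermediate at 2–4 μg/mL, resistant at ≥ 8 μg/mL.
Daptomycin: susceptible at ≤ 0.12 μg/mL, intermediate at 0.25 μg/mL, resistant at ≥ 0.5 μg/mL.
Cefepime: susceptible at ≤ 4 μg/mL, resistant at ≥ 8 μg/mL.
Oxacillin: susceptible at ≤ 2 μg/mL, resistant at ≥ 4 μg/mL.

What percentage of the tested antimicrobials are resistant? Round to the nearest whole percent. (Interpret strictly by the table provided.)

30%

Azithromycin 0.5 μg/mL: = 0.5 μg/mL → Intermediate
Clarithromycin (1 μg/mL) ≤ 2 μg/mL → susceptible
Trimethoprim-sulfamethoxazole 64 μg/mL: ≥ 64 μg/mL ⇒ resistant
Penicillin 8 μg/mL: ≥ 8 μg/mL — R
Oxacillin 16 μg/mL: ≥ 4 μg/mL ⇒ Resistant
Cefepime 0.5 μg/mL: ≤ 4 μg/mL → susceptible
Minocycline 2 μg/mL: = 2 μg/mL → I
Levofloxacin (4 μg/mL) ≤ 4 μg/mL — Susceptible
Clindamycin 0.03 μg/mL: ≤ 0.5 μg/mL ⇒ susceptible
Daptomycin 0.12 μg/mL: ≤ 0.12 μg/mL — S
Resistant: 3/10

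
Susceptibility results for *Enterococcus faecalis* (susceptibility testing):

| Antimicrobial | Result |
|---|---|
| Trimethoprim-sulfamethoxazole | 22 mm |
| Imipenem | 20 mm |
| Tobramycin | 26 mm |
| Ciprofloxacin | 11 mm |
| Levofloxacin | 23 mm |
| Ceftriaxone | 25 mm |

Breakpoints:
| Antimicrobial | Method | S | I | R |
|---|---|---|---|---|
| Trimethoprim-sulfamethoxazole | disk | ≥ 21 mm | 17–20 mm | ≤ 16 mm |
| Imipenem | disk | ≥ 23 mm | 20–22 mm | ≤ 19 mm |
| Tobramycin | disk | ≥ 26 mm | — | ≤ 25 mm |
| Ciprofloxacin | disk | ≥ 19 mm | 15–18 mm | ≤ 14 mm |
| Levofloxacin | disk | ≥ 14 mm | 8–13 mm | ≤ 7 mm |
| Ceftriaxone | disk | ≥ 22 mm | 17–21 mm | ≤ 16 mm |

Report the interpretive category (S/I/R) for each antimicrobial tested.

S, I, S, R, S, S

Trimethoprim-sulfamethoxazole 22 mm: ≥ 21 mm ⇒ Susceptible
Imipenem: 20 mm is in 20–22 mm ⇒ intermediate
Tobramycin (26 mm) ≥ 26 mm — susceptible
Ciprofloxacin (11 mm) ≤ 14 mm → Resistant
Levofloxacin 23 mm: ≥ 14 mm ⇒ susceptible
Ceftriaxone: 25 mm is ≥ 22 mm ⇒ susceptible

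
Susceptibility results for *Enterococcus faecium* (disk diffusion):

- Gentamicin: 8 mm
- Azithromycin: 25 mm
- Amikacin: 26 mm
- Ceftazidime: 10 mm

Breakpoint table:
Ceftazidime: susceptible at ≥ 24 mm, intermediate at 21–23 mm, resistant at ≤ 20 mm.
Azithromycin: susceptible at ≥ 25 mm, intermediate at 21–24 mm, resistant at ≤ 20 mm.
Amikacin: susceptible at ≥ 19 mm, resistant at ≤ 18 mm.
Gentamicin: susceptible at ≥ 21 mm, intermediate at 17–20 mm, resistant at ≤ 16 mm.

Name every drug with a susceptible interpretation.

azithromycin, amikacin

Gentamicin (8 mm) ≤ 16 mm → R
Azithromycin (25 mm) ≥ 25 mm → susceptible
Amikacin 26 mm: ≥ 19 mm ⇒ Susceptible
Ceftazidime: 10 mm is ≤ 20 mm → resistant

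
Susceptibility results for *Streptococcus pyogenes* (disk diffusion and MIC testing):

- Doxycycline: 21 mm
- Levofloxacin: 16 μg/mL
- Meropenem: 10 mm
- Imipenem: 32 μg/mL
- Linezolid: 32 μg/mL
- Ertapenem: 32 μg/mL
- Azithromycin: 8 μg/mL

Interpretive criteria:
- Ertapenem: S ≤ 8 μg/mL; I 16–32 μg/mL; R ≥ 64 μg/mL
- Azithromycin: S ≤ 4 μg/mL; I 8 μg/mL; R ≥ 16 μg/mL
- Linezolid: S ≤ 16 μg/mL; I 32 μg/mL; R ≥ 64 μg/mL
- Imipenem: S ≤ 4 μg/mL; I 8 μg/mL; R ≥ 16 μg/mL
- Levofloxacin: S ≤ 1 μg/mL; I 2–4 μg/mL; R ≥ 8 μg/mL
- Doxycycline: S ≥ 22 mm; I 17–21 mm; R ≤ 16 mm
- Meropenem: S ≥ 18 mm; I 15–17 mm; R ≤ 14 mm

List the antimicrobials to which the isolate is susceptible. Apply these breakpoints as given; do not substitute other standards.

none

Doxycycline 21 mm: in 17–21 mm ⇒ intermediate
Levofloxacin (16 μg/mL) ≥ 8 μg/mL — R
Meropenem: 10 mm is ≤ 14 mm ⇒ R
Imipenem: 32 μg/mL is ≥ 16 μg/mL → resistant
Linezolid (32 μg/mL) = 32 μg/mL ⇒ intermediate
Ertapenem (32 μg/mL) in 16–32 μg/mL → Intermediate
Azithromycin: 8 μg/mL is = 8 μg/mL — intermediate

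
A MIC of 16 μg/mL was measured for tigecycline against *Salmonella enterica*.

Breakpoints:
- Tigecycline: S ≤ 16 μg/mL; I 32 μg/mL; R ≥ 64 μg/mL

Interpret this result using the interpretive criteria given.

S

Tigecycline 16 μg/mL: ≤ 16 μg/mL ⇒ S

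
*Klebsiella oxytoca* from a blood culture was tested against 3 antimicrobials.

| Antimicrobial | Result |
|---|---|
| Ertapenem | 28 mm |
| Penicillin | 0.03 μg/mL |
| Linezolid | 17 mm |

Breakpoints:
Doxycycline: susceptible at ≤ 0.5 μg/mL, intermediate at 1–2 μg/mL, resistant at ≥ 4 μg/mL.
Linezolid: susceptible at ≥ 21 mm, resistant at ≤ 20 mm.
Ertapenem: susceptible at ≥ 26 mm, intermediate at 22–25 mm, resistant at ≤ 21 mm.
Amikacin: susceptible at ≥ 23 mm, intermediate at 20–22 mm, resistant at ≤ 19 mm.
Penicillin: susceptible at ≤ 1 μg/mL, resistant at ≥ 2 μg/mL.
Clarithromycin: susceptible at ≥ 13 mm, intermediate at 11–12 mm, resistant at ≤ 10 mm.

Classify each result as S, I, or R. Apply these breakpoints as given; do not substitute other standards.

Ertapenem 28 mm: ≥ 26 mm ⇒ S
Penicillin (0.03 μg/mL) ≤ 1 μg/mL ⇒ S
Linezolid 17 mm: ≤ 20 mm — Resistant

S, S, R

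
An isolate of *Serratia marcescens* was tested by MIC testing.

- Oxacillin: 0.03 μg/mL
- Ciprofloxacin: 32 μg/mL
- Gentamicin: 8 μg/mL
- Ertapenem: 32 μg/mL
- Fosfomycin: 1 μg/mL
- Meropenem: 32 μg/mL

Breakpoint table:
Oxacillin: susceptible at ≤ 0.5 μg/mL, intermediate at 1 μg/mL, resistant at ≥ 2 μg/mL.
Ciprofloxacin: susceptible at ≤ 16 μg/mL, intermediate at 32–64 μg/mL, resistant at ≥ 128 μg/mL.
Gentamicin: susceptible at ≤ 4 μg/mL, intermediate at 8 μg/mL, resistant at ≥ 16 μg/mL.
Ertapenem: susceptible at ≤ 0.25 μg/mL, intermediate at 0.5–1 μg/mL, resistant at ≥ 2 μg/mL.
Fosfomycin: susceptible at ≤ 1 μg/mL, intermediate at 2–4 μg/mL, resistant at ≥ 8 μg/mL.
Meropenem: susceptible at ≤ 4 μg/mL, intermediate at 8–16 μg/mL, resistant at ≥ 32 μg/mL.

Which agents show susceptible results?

Oxacillin (0.03 μg/mL) ≤ 0.5 μg/mL → S
Ciprofloxacin 32 μg/mL: in 32–64 μg/mL → I
Gentamicin (8 μg/mL) = 8 μg/mL — I
Ertapenem 32 μg/mL: ≥ 2 μg/mL ⇒ Resistant
Fosfomycin 1 μg/mL: ≤ 1 μg/mL → S
Meropenem (32 μg/mL) ≥ 32 μg/mL — resistant

oxacillin, fosfomycin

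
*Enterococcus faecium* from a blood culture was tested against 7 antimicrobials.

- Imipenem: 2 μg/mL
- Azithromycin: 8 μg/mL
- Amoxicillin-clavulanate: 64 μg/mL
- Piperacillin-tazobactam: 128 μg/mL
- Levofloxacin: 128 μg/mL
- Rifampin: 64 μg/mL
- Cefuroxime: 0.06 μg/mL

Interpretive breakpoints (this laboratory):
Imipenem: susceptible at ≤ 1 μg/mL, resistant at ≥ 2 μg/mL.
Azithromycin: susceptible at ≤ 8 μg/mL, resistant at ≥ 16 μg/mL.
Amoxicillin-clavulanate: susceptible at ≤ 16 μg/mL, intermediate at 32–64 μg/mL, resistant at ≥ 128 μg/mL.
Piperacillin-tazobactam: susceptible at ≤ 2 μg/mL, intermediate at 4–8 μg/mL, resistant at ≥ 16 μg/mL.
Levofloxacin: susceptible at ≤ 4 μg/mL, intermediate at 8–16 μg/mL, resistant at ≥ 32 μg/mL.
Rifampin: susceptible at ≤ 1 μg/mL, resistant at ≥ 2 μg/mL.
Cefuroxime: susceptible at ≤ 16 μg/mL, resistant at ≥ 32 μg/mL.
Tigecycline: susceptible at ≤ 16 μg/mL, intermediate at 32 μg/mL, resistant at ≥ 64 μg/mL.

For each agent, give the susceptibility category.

Imipenem 2 μg/mL: ≥ 2 μg/mL → Resistant
Azithromycin: 8 μg/mL is ≤ 8 μg/mL — Susceptible
Amoxicillin-clavulanate 64 μg/mL: in 32–64 μg/mL → Intermediate
Piperacillin-tazobactam 128 μg/mL: ≥ 16 μg/mL ⇒ R
Levofloxacin (128 μg/mL) ≥ 32 μg/mL ⇒ resistant
Rifampin: 64 μg/mL is ≥ 2 μg/mL → R
Cefuroxime 0.06 μg/mL: ≤ 16 μg/mL → susceptible

R, S, I, R, R, R, S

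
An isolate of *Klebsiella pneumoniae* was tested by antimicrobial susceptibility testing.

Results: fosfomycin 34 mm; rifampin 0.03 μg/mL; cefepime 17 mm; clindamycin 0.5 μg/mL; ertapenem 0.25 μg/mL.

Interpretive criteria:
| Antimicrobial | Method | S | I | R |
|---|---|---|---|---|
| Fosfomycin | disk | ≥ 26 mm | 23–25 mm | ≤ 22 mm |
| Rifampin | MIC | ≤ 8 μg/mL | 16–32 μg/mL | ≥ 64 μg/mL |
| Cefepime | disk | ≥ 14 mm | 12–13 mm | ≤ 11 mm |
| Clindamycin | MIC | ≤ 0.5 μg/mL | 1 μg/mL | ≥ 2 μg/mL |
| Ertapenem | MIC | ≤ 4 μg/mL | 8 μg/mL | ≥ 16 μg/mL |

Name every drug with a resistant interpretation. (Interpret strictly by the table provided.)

none

Fosfomycin (34 mm) ≥ 26 mm → susceptible
Rifampin: 0.03 μg/mL is ≤ 8 μg/mL → S
Cefepime (17 mm) ≥ 14 mm → Susceptible
Clindamycin: 0.5 μg/mL is ≤ 0.5 μg/mL → susceptible
Ertapenem 0.25 μg/mL: ≤ 4 μg/mL — susceptible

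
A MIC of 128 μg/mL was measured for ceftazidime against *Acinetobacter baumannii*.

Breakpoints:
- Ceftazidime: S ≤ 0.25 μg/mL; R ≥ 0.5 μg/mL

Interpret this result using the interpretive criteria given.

Ceftazidime (128 μg/mL) ≥ 0.5 μg/mL — R

Resistant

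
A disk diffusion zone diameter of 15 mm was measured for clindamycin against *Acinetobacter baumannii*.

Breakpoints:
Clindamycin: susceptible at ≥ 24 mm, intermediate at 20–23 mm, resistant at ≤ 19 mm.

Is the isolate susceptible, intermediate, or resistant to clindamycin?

Clindamycin 15 mm: ≤ 19 mm ⇒ R

R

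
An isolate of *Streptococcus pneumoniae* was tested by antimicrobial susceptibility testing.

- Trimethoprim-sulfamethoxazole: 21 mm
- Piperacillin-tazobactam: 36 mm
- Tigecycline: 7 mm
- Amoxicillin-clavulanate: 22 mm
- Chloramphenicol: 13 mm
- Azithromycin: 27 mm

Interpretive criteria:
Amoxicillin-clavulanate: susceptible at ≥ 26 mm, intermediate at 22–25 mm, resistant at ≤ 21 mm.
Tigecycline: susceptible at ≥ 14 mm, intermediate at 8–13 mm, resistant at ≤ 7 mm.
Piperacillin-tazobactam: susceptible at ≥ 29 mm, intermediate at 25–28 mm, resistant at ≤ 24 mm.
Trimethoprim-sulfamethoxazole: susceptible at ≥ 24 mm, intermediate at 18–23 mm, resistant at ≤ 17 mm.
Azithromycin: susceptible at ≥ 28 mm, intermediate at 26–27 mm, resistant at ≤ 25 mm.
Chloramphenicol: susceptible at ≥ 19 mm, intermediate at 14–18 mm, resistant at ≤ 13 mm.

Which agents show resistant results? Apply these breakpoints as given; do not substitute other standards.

tigecycline, chloramphenicol

Trimethoprim-sulfamethoxazole (21 mm) in 18–23 mm — intermediate
Piperacillin-tazobactam 36 mm: ≥ 29 mm ⇒ Susceptible
Tigecycline 7 mm: ≤ 7 mm — R
Amoxicillin-clavulanate: 22 mm is in 22–25 mm — Intermediate
Chloramphenicol: 13 mm is ≤ 13 mm → Resistant
Azithromycin 27 mm: in 26–27 mm ⇒ I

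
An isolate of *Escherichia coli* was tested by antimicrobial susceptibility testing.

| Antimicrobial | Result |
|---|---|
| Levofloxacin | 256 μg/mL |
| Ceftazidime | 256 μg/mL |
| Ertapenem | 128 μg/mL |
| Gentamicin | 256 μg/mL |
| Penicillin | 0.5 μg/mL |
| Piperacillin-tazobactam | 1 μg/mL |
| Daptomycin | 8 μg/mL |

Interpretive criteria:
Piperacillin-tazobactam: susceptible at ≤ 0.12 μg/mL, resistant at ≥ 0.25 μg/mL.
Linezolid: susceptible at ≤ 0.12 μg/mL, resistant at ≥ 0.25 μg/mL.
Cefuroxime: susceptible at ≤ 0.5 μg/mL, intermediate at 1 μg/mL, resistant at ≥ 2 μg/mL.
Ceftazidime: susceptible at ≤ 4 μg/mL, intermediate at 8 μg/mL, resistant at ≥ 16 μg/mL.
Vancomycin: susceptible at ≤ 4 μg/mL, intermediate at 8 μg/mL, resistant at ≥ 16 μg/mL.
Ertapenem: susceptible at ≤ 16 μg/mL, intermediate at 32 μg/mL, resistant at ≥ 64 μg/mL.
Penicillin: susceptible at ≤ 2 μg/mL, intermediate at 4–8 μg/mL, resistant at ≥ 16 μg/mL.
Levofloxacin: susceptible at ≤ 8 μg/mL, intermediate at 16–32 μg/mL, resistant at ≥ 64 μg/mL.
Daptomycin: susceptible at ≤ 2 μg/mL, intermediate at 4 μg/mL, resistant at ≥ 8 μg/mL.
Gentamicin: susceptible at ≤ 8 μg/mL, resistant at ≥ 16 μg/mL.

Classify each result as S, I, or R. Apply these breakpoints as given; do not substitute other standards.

R, R, R, R, S, R, R

Levofloxacin: 256 μg/mL is ≥ 64 μg/mL — resistant
Ceftazidime: 256 μg/mL is ≥ 16 μg/mL — R
Ertapenem (128 μg/mL) ≥ 64 μg/mL → Resistant
Gentamicin (256 μg/mL) ≥ 16 μg/mL ⇒ Resistant
Penicillin 0.5 μg/mL: ≤ 2 μg/mL → susceptible
Piperacillin-tazobactam: 1 μg/mL is ≥ 0.25 μg/mL ⇒ Resistant
Daptomycin 8 μg/mL: ≥ 8 μg/mL ⇒ Resistant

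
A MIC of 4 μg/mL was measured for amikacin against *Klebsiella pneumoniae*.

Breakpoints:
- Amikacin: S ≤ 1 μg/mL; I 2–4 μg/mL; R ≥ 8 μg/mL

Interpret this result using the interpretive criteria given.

Amikacin (4 μg/mL) in 2–4 μg/mL → intermediate

Intermediate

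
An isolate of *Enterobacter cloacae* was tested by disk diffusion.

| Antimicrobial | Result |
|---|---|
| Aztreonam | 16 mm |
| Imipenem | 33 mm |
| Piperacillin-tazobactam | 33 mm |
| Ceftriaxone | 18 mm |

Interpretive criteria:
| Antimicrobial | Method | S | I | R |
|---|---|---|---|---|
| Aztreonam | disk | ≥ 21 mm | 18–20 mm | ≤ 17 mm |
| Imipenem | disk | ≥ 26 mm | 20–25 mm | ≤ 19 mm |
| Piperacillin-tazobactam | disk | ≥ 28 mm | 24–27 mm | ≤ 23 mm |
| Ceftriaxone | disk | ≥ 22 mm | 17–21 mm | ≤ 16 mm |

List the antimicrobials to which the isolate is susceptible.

Aztreonam: 16 mm is ≤ 17 mm → Resistant
Imipenem (33 mm) ≥ 26 mm ⇒ Susceptible
Piperacillin-tazobactam 33 mm: ≥ 28 mm — susceptible
Ceftriaxone 18 mm: in 17–21 mm → intermediate

imipenem, piperacillin-tazobactam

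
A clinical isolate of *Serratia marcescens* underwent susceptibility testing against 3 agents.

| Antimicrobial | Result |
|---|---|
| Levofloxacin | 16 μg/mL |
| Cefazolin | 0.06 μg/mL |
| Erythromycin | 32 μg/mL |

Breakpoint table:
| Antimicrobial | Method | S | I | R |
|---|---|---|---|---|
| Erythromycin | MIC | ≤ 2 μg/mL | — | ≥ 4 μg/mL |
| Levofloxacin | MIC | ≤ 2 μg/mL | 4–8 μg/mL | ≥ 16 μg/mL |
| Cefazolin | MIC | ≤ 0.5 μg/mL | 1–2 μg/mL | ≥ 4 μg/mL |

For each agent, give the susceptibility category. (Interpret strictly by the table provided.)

Levofloxacin: 16 μg/mL is ≥ 16 μg/mL → Resistant
Cefazolin 0.06 μg/mL: ≤ 0.5 μg/mL ⇒ susceptible
Erythromycin 32 μg/mL: ≥ 4 μg/mL — resistant

R, S, R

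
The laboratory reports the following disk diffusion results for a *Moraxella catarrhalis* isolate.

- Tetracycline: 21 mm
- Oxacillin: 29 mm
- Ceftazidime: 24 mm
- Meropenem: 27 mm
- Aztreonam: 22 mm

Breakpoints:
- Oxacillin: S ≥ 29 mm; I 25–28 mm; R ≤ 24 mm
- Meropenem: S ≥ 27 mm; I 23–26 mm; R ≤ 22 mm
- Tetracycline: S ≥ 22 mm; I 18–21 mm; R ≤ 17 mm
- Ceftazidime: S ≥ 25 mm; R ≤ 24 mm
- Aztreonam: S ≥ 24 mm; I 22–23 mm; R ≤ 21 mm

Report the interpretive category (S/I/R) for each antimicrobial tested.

Tetracycline 21 mm: in 18–21 mm → Intermediate
Oxacillin 29 mm: ≥ 29 mm → Susceptible
Ceftazidime (24 mm) ≤ 24 mm ⇒ Resistant
Meropenem 27 mm: ≥ 27 mm → Susceptible
Aztreonam: 22 mm is in 22–23 mm — I

I, S, R, S, I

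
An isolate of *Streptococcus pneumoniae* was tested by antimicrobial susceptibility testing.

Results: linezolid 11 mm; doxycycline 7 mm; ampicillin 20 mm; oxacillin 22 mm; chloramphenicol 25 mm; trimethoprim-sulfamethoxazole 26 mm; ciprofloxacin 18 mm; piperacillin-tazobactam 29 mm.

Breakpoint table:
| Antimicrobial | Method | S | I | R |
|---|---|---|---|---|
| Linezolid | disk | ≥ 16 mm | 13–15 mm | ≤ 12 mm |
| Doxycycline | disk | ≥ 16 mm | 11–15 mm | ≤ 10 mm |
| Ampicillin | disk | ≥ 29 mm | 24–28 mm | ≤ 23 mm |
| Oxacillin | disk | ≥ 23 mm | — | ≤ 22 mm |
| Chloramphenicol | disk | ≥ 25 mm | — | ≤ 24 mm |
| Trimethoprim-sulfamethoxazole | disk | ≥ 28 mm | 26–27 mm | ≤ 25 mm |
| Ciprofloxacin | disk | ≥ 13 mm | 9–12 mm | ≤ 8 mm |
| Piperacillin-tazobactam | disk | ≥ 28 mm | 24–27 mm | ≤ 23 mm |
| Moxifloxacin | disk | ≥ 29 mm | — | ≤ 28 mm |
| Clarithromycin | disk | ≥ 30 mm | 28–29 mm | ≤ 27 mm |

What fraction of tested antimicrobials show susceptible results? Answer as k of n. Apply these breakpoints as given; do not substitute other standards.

Linezolid 11 mm: ≤ 12 mm — resistant
Doxycycline: 7 mm is ≤ 10 mm → Resistant
Ampicillin (20 mm) ≤ 23 mm — R
Oxacillin: 22 mm is ≤ 22 mm — R
Chloramphenicol 25 mm: ≥ 25 mm ⇒ susceptible
Trimethoprim-sulfamethoxazole: 26 mm is in 26–27 mm — Intermediate
Ciprofloxacin 18 mm: ≥ 13 mm — susceptible
Piperacillin-tazobactam (29 mm) ≥ 28 mm ⇒ S
Susceptible: 3/8

3 of 8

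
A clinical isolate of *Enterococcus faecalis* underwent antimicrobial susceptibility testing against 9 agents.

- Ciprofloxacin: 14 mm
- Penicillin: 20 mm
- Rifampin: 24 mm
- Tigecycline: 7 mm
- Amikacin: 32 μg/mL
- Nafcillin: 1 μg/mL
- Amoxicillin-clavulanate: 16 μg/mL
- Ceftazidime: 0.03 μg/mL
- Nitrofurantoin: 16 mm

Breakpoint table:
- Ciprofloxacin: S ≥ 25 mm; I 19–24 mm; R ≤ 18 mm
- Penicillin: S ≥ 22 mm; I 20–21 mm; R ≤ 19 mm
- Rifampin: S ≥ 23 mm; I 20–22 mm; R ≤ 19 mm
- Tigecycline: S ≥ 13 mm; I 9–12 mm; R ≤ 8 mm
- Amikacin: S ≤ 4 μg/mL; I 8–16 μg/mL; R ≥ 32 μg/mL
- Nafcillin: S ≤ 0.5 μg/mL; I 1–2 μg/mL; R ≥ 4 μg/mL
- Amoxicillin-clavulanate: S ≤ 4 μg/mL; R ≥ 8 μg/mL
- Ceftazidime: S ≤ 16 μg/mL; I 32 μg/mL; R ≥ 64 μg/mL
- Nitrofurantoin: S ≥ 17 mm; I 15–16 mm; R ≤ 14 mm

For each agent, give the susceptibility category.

Ciprofloxacin (14 mm) ≤ 18 mm ⇒ resistant
Penicillin: 20 mm is in 20–21 mm — I
Rifampin (24 mm) ≥ 23 mm — Susceptible
Tigecycline (7 mm) ≤ 8 mm ⇒ Resistant
Amikacin (32 μg/mL) ≥ 32 μg/mL → Resistant
Nafcillin 1 μg/mL: in 1–2 μg/mL ⇒ I
Amoxicillin-clavulanate (16 μg/mL) ≥ 8 μg/mL ⇒ resistant
Ceftazidime: 0.03 μg/mL is ≤ 16 μg/mL → Susceptible
Nitrofurantoin (16 mm) in 15–16 mm → intermediate

R, I, S, R, R, I, R, S, I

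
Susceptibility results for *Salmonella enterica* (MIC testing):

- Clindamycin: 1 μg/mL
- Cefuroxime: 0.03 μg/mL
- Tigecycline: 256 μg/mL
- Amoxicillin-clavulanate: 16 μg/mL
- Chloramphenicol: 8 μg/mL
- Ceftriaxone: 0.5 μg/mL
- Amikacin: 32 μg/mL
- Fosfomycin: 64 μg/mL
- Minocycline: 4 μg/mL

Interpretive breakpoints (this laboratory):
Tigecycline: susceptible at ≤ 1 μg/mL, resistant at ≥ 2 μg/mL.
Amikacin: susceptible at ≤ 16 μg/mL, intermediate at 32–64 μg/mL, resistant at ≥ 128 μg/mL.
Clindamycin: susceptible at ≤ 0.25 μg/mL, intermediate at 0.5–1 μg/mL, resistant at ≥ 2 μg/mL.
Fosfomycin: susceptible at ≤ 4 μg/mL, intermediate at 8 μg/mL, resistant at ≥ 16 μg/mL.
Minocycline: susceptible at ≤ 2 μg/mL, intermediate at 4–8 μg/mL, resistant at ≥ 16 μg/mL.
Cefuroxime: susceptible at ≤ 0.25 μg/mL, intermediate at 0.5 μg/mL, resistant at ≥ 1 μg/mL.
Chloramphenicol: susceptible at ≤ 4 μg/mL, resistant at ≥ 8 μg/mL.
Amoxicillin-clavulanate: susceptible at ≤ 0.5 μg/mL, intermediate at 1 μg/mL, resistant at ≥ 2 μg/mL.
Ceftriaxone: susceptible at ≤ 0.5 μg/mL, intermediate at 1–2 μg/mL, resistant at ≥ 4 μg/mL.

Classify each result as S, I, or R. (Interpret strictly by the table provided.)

Clindamycin (1 μg/mL) in 0.5–1 μg/mL ⇒ intermediate
Cefuroxime: 0.03 μg/mL is ≤ 0.25 μg/mL ⇒ susceptible
Tigecycline 256 μg/mL: ≥ 2 μg/mL — R
Amoxicillin-clavulanate 16 μg/mL: ≥ 2 μg/mL → Resistant
Chloramphenicol: 8 μg/mL is ≥ 8 μg/mL → resistant
Ceftriaxone 0.5 μg/mL: ≤ 0.5 μg/mL ⇒ susceptible
Amikacin (32 μg/mL) in 32–64 μg/mL ⇒ Intermediate
Fosfomycin (64 μg/mL) ≥ 16 μg/mL → Resistant
Minocycline: 4 μg/mL is in 4–8 μg/mL → I

I, S, R, R, R, S, I, R, I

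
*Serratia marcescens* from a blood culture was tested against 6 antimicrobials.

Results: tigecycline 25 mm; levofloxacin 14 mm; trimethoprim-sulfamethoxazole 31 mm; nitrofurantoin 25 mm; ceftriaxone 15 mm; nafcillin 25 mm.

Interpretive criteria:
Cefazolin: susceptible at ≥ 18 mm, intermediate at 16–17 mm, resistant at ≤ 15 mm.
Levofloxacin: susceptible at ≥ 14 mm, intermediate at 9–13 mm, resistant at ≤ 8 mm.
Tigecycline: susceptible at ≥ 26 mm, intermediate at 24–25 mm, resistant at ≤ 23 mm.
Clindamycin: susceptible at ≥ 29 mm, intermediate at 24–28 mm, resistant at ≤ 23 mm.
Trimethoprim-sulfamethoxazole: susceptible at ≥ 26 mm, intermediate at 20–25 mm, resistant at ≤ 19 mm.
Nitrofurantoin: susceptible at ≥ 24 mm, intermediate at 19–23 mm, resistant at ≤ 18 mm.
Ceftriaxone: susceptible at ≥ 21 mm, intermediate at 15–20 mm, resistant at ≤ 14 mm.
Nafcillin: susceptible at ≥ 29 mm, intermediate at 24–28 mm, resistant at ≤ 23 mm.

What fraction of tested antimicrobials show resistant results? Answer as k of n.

0 of 6

Tigecycline (25 mm) in 24–25 mm ⇒ Intermediate
Levofloxacin 14 mm: ≥ 14 mm — susceptible
Trimethoprim-sulfamethoxazole (31 mm) ≥ 26 mm — Susceptible
Nitrofurantoin 25 mm: ≥ 24 mm ⇒ S
Ceftriaxone (15 mm) in 15–20 mm → intermediate
Nafcillin: 25 mm is in 24–28 mm ⇒ intermediate
Resistant: 0/6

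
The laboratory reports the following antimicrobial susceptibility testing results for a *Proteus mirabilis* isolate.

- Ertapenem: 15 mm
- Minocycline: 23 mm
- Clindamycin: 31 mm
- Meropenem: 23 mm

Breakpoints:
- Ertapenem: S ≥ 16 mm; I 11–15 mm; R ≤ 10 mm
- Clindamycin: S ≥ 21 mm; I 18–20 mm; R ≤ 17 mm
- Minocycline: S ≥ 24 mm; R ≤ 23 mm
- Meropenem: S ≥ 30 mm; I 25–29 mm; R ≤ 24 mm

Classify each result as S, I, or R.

I, R, S, R

Ertapenem (15 mm) in 11–15 mm — Intermediate
Minocycline (23 mm) ≤ 23 mm — resistant
Clindamycin (31 mm) ≥ 21 mm — S
Meropenem: 23 mm is ≤ 24 mm → resistant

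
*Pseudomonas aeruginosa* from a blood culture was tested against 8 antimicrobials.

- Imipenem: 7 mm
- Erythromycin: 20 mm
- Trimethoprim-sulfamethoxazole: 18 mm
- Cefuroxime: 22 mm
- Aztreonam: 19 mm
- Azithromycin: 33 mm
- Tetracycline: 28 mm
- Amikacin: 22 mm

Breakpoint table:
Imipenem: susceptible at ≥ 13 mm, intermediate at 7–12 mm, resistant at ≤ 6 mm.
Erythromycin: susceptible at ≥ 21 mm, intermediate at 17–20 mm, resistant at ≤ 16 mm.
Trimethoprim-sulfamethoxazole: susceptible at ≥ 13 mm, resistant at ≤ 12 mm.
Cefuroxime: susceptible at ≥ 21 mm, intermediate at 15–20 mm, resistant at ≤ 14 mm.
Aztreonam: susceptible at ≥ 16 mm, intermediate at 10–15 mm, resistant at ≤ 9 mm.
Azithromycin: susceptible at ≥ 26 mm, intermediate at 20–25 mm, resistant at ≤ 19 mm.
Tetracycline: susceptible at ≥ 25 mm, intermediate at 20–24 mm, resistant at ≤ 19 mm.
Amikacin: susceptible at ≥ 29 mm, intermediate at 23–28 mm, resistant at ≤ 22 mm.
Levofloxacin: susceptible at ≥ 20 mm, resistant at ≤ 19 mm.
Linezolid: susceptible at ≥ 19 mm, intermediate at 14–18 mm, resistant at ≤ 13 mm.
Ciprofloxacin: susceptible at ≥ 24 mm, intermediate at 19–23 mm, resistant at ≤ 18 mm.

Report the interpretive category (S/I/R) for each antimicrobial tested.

Imipenem 7 mm: in 7–12 mm ⇒ Intermediate
Erythromycin 20 mm: in 17–20 mm ⇒ intermediate
Trimethoprim-sulfamethoxazole: 18 mm is ≥ 13 mm — Susceptible
Cefuroxime (22 mm) ≥ 21 mm → Susceptible
Aztreonam (19 mm) ≥ 16 mm — Susceptible
Azithromycin (33 mm) ≥ 26 mm → susceptible
Tetracycline (28 mm) ≥ 25 mm → susceptible
Amikacin: 22 mm is ≤ 22 mm → Resistant

I, I, S, S, S, S, S, R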